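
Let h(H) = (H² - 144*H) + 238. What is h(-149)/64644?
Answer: 43895/64644 ≈ 0.67903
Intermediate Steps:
h(H) = 238 + H² - 144*H
h(-149)/64644 = (238 + (-149)² - 144*(-149))/64644 = (238 + 22201 + 21456)*(1/64644) = 43895*(1/64644) = 43895/64644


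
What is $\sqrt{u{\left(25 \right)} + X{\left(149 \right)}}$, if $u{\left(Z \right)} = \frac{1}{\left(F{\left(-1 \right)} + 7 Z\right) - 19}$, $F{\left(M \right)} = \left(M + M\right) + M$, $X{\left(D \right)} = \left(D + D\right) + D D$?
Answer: $\frac{14 \sqrt{298571}}{51} \approx 150.0$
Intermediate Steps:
$X{\left(D \right)} = D^{2} + 2 D$ ($X{\left(D \right)} = 2 D + D^{2} = D^{2} + 2 D$)
$F{\left(M \right)} = 3 M$ ($F{\left(M \right)} = 2 M + M = 3 M$)
$u{\left(Z \right)} = \frac{1}{-22 + 7 Z}$ ($u{\left(Z \right)} = \frac{1}{\left(3 \left(-1\right) + 7 Z\right) - 19} = \frac{1}{\left(-3 + 7 Z\right) - 19} = \frac{1}{-22 + 7 Z}$)
$\sqrt{u{\left(25 \right)} + X{\left(149 \right)}} = \sqrt{\frac{1}{-22 + 7 \cdot 25} + 149 \left(2 + 149\right)} = \sqrt{\frac{1}{-22 + 175} + 149 \cdot 151} = \sqrt{\frac{1}{153} + 22499} = \sqrt{\frac{3442348}{153}} = \frac{14 \sqrt{298571}}{51}$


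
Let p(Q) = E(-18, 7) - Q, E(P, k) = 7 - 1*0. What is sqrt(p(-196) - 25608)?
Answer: I*sqrt(25405) ≈ 159.39*I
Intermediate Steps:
E(P, k) = 7 (E(P, k) = 7 + 0 = 7)
p(Q) = 7 - Q
sqrt(p(-196) - 25608) = sqrt((7 - 1*(-196)) - 25608) = sqrt((7 + 196) - 25608) = sqrt(203 - 25608) = sqrt(-25405) = I*sqrt(25405)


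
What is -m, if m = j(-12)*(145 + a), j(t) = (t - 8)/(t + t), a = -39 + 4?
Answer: -275/3 ≈ -91.667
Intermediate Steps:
a = -35
j(t) = (-8 + t)/(2*t) (j(t) = (-8 + t)/((2*t)) = (-8 + t)*(1/(2*t)) = (-8 + t)/(2*t))
m = 275/3 (m = ((1/2)*(-8 - 12)/(-12))*(145 - 35) = ((1/2)*(-1/12)*(-20))*110 = (5/6)*110 = 275/3 ≈ 91.667)
-m = -1*275/3 = -275/3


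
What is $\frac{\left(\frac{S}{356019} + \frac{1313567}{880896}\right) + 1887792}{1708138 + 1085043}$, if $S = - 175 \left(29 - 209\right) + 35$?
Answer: $\frac{65782414394985349}{97331716768898816} \approx 0.67586$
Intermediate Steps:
$S = 31535$ ($S = \left(-175\right) \left(-180\right) + 35 = 31500 + 35 = 31535$)
$\frac{\left(\frac{S}{356019} + \frac{1313567}{880896}\right) + 1887792}{1708138 + 1085043} = \frac{\left(\frac{31535}{356019} + \frac{1313567}{880896}\right) + 1887792}{1708138 + 1085043} = \frac{\left(31535 \cdot \frac{1}{356019} + 1313567 \cdot \frac{1}{880896}\right) + 1887792}{2793181} = \left(\left(\frac{31535}{356019} + \frac{1313567}{880896}\right) + 1887792\right) \frac{1}{2793181} = \left(\frac{55048207237}{34846190336} + 1887792\right) \frac{1}{2793181} = \frac{65782414394985349}{34846190336} \cdot \frac{1}{2793181} = \frac{65782414394985349}{97331716768898816}$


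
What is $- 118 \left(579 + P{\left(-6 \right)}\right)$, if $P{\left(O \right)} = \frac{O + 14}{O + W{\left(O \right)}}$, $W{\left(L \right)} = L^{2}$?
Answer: $- \frac{1025302}{15} \approx -68354.0$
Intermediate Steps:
$P{\left(O \right)} = \frac{14 + O}{O + O^{2}}$ ($P{\left(O \right)} = \frac{O + 14}{O + O^{2}} = \frac{14 + O}{O + O^{2}}$)
$- 118 \left(579 + P{\left(-6 \right)}\right) = - 118 \left(579 + \frac{14 - 6}{\left(-6\right) \left(1 - 6\right)}\right) = - 118 \left(579 - \frac{1}{6} \frac{1}{-5} \cdot 8\right) = - 118 \left(579 - \left(- \frac{1}{30}\right) 8\right) = - 118 \left(579 + \frac{4}{15}\right) = \left(-118\right) \frac{8689}{15} = - \frac{1025302}{15}$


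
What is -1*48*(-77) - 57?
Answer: 3639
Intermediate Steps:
-1*48*(-77) - 57 = -48*(-77) - 57 = 3696 - 57 = 3639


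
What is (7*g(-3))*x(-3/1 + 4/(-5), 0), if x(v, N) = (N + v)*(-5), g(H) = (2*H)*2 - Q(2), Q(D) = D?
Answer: -1862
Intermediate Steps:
g(H) = -2 + 4*H (g(H) = (2*H)*2 - 1*2 = 4*H - 2 = -2 + 4*H)
x(v, N) = -5*N - 5*v
(7*g(-3))*x(-3/1 + 4/(-5), 0) = (7*(-2 + 4*(-3)))*(-5*0 - 5*(-3/1 + 4/(-5))) = (7*(-2 - 12))*(0 - 5*(-3*1 + 4*(-1/5))) = (7*(-14))*(0 - 5*(-3 - 4/5)) = -98*(0 - 5*(-19/5)) = -98*(0 + 19) = -98*19 = -1862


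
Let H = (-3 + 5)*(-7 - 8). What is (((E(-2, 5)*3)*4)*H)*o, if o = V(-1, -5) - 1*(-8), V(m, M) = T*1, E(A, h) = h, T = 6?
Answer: -25200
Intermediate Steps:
H = -30 (H = 2*(-15) = -30)
V(m, M) = 6 (V(m, M) = 6*1 = 6)
o = 14 (o = 6 - 1*(-8) = 6 + 8 = 14)
(((E(-2, 5)*3)*4)*H)*o = (((5*3)*4)*(-30))*14 = ((15*4)*(-30))*14 = (60*(-30))*14 = -1800*14 = -25200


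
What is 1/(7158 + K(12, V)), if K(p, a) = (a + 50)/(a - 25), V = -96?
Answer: 121/866164 ≈ 0.00013970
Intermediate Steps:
K(p, a) = (50 + a)/(-25 + a)
1/(7158 + K(12, V)) = 1/(7158 + (50 - 96)/(-25 - 96)) = 1/(7158 - 46/(-121)) = 1/(7158 - 1/121*(-46)) = 1/(7158 + 46/121) = 1/(866164/121) = 121/866164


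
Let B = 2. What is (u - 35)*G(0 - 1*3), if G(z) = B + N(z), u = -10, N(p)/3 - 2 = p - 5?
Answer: 720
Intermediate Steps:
N(p) = -9 + 3*p (N(p) = 6 + 3*(p - 5) = 6 + 3*(-5 + p) = 6 + (-15 + 3*p) = -9 + 3*p)
G(z) = -7 + 3*z (G(z) = 2 + (-9 + 3*z) = -7 + 3*z)
(u - 35)*G(0 - 1*3) = (-10 - 35)*(-7 + 3*(0 - 1*3)) = -45*(-7 + 3*(0 - 3)) = -45*(-7 + 3*(-3)) = -45*(-7 - 9) = -45*(-16) = 720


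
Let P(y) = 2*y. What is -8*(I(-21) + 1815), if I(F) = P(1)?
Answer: -14536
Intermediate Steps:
I(F) = 2 (I(F) = 2*1 = 2)
-8*(I(-21) + 1815) = -8*(2 + 1815) = -8*1817 = -14536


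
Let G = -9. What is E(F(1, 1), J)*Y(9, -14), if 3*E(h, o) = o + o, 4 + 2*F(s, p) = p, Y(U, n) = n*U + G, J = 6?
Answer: -540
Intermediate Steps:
Y(U, n) = -9 + U*n (Y(U, n) = n*U - 9 = U*n - 9 = -9 + U*n)
F(s, p) = -2 + p/2
E(h, o) = 2*o/3 (E(h, o) = (o + o)/3 = (2*o)/3 = 2*o/3)
E(F(1, 1), J)*Y(9, -14) = ((⅔)*6)*(-9 + 9*(-14)) = 4*(-9 - 126) = 4*(-135) = -540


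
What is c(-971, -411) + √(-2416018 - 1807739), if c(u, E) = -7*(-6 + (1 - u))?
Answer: -6762 + I*√4223757 ≈ -6762.0 + 2055.2*I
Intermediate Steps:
c(u, E) = 35 + 7*u (c(u, E) = -7*(-5 - u) = 35 + 7*u)
c(-971, -411) + √(-2416018 - 1807739) = (35 + 7*(-971)) + √(-2416018 - 1807739) = (35 - 6797) + √(-4223757) = -6762 + I*√4223757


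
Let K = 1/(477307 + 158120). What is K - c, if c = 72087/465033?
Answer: -15268520372/98498174697 ≈ -0.15501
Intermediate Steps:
c = 24029/155011 (c = 72087*(1/465033) = 24029/155011 ≈ 0.15501)
K = 1/635427 ≈ 1.5737e-6
K - c = 1/635427 - 1*24029/155011 = 1/635427 - 24029/155011 = -15268520372/98498174697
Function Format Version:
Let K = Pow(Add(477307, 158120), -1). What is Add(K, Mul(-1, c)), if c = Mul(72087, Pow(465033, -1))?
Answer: Rational(-15268520372, 98498174697) ≈ -0.15501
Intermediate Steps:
c = Rational(24029, 155011) (c = Mul(72087, Rational(1, 465033)) = Rational(24029, 155011) ≈ 0.15501)
K = Rational(1, 635427) (K = Pow(635427, -1) = Rational(1, 635427) ≈ 1.5737e-6)
Add(K, Mul(-1, c)) = Add(Rational(1, 635427), Mul(-1, Rational(24029, 155011))) = Add(Rational(1, 635427), Rational(-24029, 155011)) = Rational(-15268520372, 98498174697)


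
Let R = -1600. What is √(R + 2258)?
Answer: √658 ≈ 25.652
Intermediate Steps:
√(R + 2258) = √(-1600 + 2258) = √658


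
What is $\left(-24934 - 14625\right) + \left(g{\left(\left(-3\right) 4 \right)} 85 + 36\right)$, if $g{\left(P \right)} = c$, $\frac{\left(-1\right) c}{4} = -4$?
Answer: $-38163$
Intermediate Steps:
$c = 16$ ($c = \left(-4\right) \left(-4\right) = 16$)
$g{\left(P \right)} = 16$
$\left(-24934 - 14625\right) + \left(g{\left(\left(-3\right) 4 \right)} 85 + 36\right) = \left(-24934 - 14625\right) + \left(16 \cdot 85 + 36\right) = \left(-24934 - 14625\right) + \left(1360 + 36\right) = -39559 + 1396 = -38163$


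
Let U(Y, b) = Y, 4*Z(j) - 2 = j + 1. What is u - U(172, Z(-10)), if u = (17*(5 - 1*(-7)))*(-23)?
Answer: -4864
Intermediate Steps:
Z(j) = ¾ + j/4 (Z(j) = ½ + (j + 1)/4 = ½ + (1 + j)/4 = ½ + (¼ + j/4) = ¾ + j/4)
u = -4692 (u = (17*(5 + 7))*(-23) = (17*12)*(-23) = 204*(-23) = -4692)
u - U(172, Z(-10)) = -4692 - 1*172 = -4692 - 172 = -4864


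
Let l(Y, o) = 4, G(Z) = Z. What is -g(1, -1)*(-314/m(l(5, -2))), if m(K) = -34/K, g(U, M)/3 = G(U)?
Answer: -1884/17 ≈ -110.82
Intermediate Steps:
g(U, M) = 3*U
-g(1, -1)*(-314/m(l(5, -2))) = -3*1*(-314/((-34/4))) = -3*(-314/((-34*¼))) = -3*(-314/(-17/2)) = -3*(-314*(-2/17)) = -3*628/17 = -1*1884/17 = -1884/17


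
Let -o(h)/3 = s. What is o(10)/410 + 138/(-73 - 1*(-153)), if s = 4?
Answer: 2781/1640 ≈ 1.6957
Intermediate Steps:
o(h) = -12 (o(h) = -3*4 = -12)
o(10)/410 + 138/(-73 - 1*(-153)) = -12/410 + 138/(-73 - 1*(-153)) = -12*1/410 + 138/(-73 + 153) = -6/205 + 138/80 = -6/205 + 138*(1/80) = -6/205 + 69/40 = 2781/1640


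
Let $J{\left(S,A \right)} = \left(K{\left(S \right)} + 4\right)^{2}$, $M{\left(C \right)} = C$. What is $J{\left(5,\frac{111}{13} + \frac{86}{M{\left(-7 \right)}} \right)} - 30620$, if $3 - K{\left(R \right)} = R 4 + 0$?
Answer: $-30451$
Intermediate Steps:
$K{\left(R \right)} = 3 - 4 R$ ($K{\left(R \right)} = 3 - \left(R 4 + 0\right) = 3 - \left(4 R + 0\right) = 3 - 4 R$)
$J{\left(S,A \right)} = \left(7 - 4 S\right)^{2}$ ($J{\left(S,A \right)} = \left(\left(3 - 4 S\right) + 4\right)^{2} = \left(7 - 4 S\right)^{2}$)
$J{\left(5,\frac{111}{13} + \frac{86}{M{\left(-7 \right)}} \right)} - 30620 = \left(-7 + 4 \cdot 5\right)^{2} - 30620 = \left(-7 + 20\right)^{2} - 30620 = 13^{2} - 30620 = 169 - 30620 = -30451$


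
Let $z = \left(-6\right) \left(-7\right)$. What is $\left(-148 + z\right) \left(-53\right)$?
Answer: $5618$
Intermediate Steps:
$z = 42$
$\left(-148 + z\right) \left(-53\right) = \left(-148 + 42\right) \left(-53\right) = \left(-106\right) \left(-53\right) = 5618$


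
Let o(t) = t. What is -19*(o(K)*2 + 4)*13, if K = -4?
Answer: 988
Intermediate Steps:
-19*(o(K)*2 + 4)*13 = -19*(-4*2 + 4)*13 = -19*(-8 + 4)*13 = -19*(-4)*13 = 76*13 = 988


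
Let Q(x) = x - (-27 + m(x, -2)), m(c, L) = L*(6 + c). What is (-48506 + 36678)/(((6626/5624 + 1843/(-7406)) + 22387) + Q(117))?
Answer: -123163024208/237182842353 ≈ -0.51927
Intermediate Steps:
Q(x) = 39 + 3*x (Q(x) = x - (-27 - 2*(6 + x)) = x - (-27 + (-12 - 2*x)) = x - (-39 - 2*x) = x + (39 + 2*x) = 39 + 3*x)
(-48506 + 36678)/(((6626/5624 + 1843/(-7406)) + 22387) + Q(117)) = (-48506 + 36678)/(((6626/5624 + 1843/(-7406)) + 22387) + (39 + 3*117)) = -11828/(((6626*(1/5624) + 1843*(-1/7406)) + 22387) + (39 + 351)) = -11828/(((3313/2812 - 1843/7406) + 22387) + 390) = -11828/((9676781/10412836 + 22387) + 390) = -11828/(233121836313/10412836 + 390) = -11828/237182842353/10412836 = -11828*10412836/237182842353 = -123163024208/237182842353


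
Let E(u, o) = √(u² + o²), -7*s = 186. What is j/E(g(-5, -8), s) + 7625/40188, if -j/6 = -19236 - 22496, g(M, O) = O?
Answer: 7625/40188 + 876372*√9433/9433 ≈ 9023.5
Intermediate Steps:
s = -186/7 (s = -⅐*186 = -186/7 ≈ -26.571)
j = 250392 (j = -6*(-19236 - 22496) = -6*(-41732) = 250392)
E(u, o) = √(o² + u²)
j/E(g(-5, -8), s) + 7625/40188 = 250392/(√((-186/7)² + (-8)²)) + 7625/40188 = 250392/(√(34596/49 + 64)) + 7625*(1/40188) = 250392/(√(37732/49)) + 7625/40188 = 250392/((2*√9433/7)) + 7625/40188 = 250392*(7*√9433/18866) + 7625/40188 = 876372*√9433/9433 + 7625/40188 = 7625/40188 + 876372*√9433/9433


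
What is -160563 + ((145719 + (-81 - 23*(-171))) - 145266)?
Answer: -156258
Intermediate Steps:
-160563 + ((145719 + (-81 - 23*(-171))) - 145266) = -160563 + ((145719 + (-81 + 3933)) - 145266) = -160563 + ((145719 + 3852) - 145266) = -160563 + (149571 - 145266) = -160563 + 4305 = -156258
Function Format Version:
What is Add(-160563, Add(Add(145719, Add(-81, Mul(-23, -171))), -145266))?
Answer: -156258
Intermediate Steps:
Add(-160563, Add(Add(145719, Add(-81, Mul(-23, -171))), -145266)) = Add(-160563, Add(Add(145719, Add(-81, 3933)), -145266)) = Add(-160563, Add(Add(145719, 3852), -145266)) = Add(-160563, Add(149571, -145266)) = Add(-160563, 4305) = -156258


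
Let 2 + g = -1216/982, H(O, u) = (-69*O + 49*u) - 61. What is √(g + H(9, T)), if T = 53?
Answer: 5*√18435577/491 ≈ 43.724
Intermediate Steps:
H(O, u) = -61 - 69*O + 49*u
g = -1590/491 (g = -2 - 1216/982 = -2 - 1216*1/982 = -2 - 608/491 = -1590/491 ≈ -3.2383)
√(g + H(9, T)) = √(-1590/491 + (-61 - 69*9 + 49*53)) = √(-1590/491 + (-61 - 621 + 2597)) = √(-1590/491 + 1915) = √(938675/491) = 5*√18435577/491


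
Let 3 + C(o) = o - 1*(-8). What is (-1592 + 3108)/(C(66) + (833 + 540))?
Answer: 379/361 ≈ 1.0499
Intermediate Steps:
C(o) = 5 + o (C(o) = -3 + (o - 1*(-8)) = -3 + (o + 8) = -3 + (8 + o) = 5 + o)
(-1592 + 3108)/(C(66) + (833 + 540)) = (-1592 + 3108)/((5 + 66) + (833 + 540)) = 1516/(71 + 1373) = 1516/1444 = 1516*(1/1444) = 379/361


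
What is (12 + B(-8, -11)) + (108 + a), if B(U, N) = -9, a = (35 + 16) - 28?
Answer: 134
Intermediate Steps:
a = 23 (a = 51 - 28 = 23)
(12 + B(-8, -11)) + (108 + a) = (12 - 9) + (108 + 23) = 3 + 131 = 134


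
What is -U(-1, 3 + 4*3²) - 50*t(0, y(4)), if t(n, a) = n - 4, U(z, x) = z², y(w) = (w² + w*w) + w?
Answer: 199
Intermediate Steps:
y(w) = w + 2*w² (y(w) = (w² + w²) + w = 2*w² + w = w + 2*w²)
t(n, a) = -4 + n
-U(-1, 3 + 4*3²) - 50*t(0, y(4)) = -1*(-1)² - 50*(-4 + 0) = -1*1 - 50*(-4) = -1 + 200 = 199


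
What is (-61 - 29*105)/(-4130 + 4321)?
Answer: -3106/191 ≈ -16.262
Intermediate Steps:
(-61 - 29*105)/(-4130 + 4321) = (-61 - 3045)/191 = -3106*1/191 = -3106/191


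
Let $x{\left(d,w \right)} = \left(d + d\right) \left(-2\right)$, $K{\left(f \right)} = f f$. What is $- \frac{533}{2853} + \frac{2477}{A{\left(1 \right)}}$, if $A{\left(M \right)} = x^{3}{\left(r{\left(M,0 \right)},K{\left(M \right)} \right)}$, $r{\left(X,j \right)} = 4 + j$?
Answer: $- \frac{9250049}{11685888} \approx -0.79156$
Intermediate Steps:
$K{\left(f \right)} = f^{2}$
$x{\left(d,w \right)} = - 4 d$ ($x{\left(d,w \right)} = 2 d \left(-2\right) = - 4 d$)
$A{\left(M \right)} = -4096$ ($A{\left(M \right)} = \left(- 4 \left(4 + 0\right)\right)^{3} = \left(\left(-4\right) 4\right)^{3} = \left(-16\right)^{3} = -4096$)
$- \frac{533}{2853} + \frac{2477}{A{\left(1 \right)}} = - \frac{533}{2853} + \frac{2477}{-4096} = \left(-533\right) \frac{1}{2853} + 2477 \left(- \frac{1}{4096}\right) = - \frac{533}{2853} - \frac{2477}{4096} = - \frac{9250049}{11685888}$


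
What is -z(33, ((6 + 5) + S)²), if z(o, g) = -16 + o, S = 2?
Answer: -17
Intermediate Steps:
-z(33, ((6 + 5) + S)²) = -(-16 + 33) = -1*17 = -17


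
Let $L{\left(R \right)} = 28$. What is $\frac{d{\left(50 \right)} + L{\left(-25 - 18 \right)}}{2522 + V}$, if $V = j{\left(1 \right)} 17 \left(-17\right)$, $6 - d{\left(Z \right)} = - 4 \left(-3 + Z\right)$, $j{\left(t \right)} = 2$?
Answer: $\frac{37}{324} \approx 0.1142$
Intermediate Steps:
$d{\left(Z \right)} = -6 + 4 Z$ ($d{\left(Z \right)} = 6 - - 4 \left(-3 + Z\right) = 6 - \left(12 - 4 Z\right) = 6 + \left(-12 + 4 Z\right) = -6 + 4 Z$)
$V = -578$ ($V = 2 \cdot 17 \left(-17\right) = 34 \left(-17\right) = -578$)
$\frac{d{\left(50 \right)} + L{\left(-25 - 18 \right)}}{2522 + V} = \frac{\left(-6 + 4 \cdot 50\right) + 28}{2522 - 578} = \frac{\left(-6 + 200\right) + 28}{1944} = \left(194 + 28\right) \frac{1}{1944} = 222 \cdot \frac{1}{1944} = \frac{37}{324}$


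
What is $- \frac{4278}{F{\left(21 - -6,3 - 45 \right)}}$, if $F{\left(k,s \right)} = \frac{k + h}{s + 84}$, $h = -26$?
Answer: $-179676$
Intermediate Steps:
$F{\left(k,s \right)} = \frac{-26 + k}{84 + s}$ ($F{\left(k,s \right)} = \frac{k - 26}{s + 84} = \frac{-26 + k}{84 + s}$)
$- \frac{4278}{F{\left(21 - -6,3 - 45 \right)}} = - \frac{4278}{\frac{1}{84 + \left(3 - 45\right)} \left(-26 + \left(21 - -6\right)\right)} = - \frac{4278}{\frac{1}{84 + \left(3 - 45\right)} \left(-26 + \left(21 + 6\right)\right)} = - \frac{4278}{\frac{1}{84 - 42} \left(-26 + 27\right)} = - \frac{4278}{\frac{1}{42} \cdot 1} = - 4278 \frac{1}{\frac{1}{42}} = \left(-4278\right) 42 = -179676$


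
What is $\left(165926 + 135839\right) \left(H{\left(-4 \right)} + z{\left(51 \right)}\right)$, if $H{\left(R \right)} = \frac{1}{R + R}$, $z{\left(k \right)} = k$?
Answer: $\frac{122818355}{8} \approx 1.5352 \cdot 10^{7}$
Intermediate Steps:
$H{\left(R \right)} = \frac{1}{2 R}$
$\left(165926 + 135839\right) \left(H{\left(-4 \right)} + z{\left(51 \right)}\right) = \left(165926 + 135839\right) \left(\frac{1}{2 \left(-4\right)} + 51\right) = 301765 \left(\frac{1}{2} \left(- \frac{1}{4}\right) + 51\right) = 301765 \left(- \frac{1}{8} + 51\right) = 301765 \cdot \frac{407}{8} = \frac{122818355}{8}$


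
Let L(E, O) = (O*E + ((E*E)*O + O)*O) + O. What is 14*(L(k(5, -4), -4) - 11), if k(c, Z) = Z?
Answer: 3822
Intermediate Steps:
L(E, O) = O + E*O + O*(O + O*E²) (L(E, O) = (E*O + (E²*O + O)*O) + O = (E*O + (O*E² + O)*O) + O = (E*O + (O + O*E²)*O) + O = (E*O + O*(O + O*E²)) + O = O + E*O + O*(O + O*E²))
14*(L(k(5, -4), -4) - 11) = 14*(-4*(1 - 4 - 4 - 4*(-4)²) - 11) = 14*(-4*(1 - 4 - 4 - 4*16) - 11) = 14*(-4*(1 - 4 - 4 - 64) - 11) = 14*(-4*(-71) - 11) = 14*(284 - 11) = 14*273 = 3822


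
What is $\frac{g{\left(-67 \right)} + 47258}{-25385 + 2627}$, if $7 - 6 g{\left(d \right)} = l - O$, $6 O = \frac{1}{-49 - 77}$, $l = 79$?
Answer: $- \frac{214307855}{103230288} \approx -2.076$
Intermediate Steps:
$O = - \frac{1}{756}$ ($O = \frac{1}{6 \left(-49 - 77\right)} = \frac{1}{6 \left(-126\right)} = \frac{1}{6} \left(- \frac{1}{126}\right) = - \frac{1}{756} \approx -0.0013228$)
$g{\left(d \right)} = - \frac{54433}{4536}$ ($g{\left(d \right)} = \frac{7}{6} - \frac{79 - - \frac{1}{756}}{6} = \frac{7}{6} - \frac{79 + \frac{1}{756}}{6} = \frac{7}{6} - \frac{59725}{4536} = - \frac{54433}{4536}$)
$\frac{g{\left(-67 \right)} + 47258}{-25385 + 2627} = \frac{- \frac{54433}{4536} + 47258}{-25385 + 2627} = \frac{214307855}{4536 \left(-22758\right)} = \frac{214307855}{4536} \left(- \frac{1}{22758}\right) = - \frac{214307855}{103230288}$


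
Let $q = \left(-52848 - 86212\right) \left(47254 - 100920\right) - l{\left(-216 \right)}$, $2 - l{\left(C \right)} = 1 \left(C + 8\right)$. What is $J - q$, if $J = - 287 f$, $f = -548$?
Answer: $-7462636474$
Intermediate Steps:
$l{\left(C \right)} = -6 - C$ ($l{\left(C \right)} = 2 - 1 \left(C + 8\right) = 2 - 1 \left(8 + C\right) = 2 - \left(8 + C\right) = -6 - C$)
$J = 157276$ ($J = \left(-287\right) \left(-548\right) = 157276$)
$q = 7462793750$ ($q = \left(-52848 - 86212\right) \left(47254 - 100920\right) - \left(-6 - -216\right) = \left(-139060\right) \left(-53666\right) - \left(-6 + 216\right) = 7462793960 - 210 = 7462793750$)
$J - q = 157276 - 7462793750 = -7462636474$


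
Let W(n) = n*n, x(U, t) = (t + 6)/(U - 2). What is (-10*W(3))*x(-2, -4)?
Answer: 45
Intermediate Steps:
x(U, t) = (6 + t)/(-2 + U)
W(n) = n²
(-10*W(3))*x(-2, -4) = (-10*3²)*((6 - 4)/(-2 - 2)) = (-10*9)*(2/(-4)) = -(-45)*2/2 = -90*(-½) = 45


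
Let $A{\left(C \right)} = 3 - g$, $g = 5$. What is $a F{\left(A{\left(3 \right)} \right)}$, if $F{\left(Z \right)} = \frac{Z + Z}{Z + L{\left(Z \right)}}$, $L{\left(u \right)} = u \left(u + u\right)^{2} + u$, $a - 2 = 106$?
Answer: $12$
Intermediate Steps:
$a = 108$ ($a = 2 + 106 = 108$)
$L{\left(u \right)} = u + 4 u^{3}$ ($L{\left(u \right)} = u \left(2 u\right)^{2} + u = u 4 u^{2} + u = 4 u^{3} + u = u + 4 u^{3}$)
$A{\left(C \right)} = -2$ ($A{\left(C \right)} = 3 - 5 = -2$)
$F{\left(Z \right)} = \frac{2 Z}{2 Z + 4 Z^{3}}$ ($F{\left(Z \right)} = \frac{Z + Z}{Z + \left(Z + 4 Z^{3}\right)} = \frac{2 Z}{2 Z + 4 Z^{3}}$)
$a F{\left(A{\left(3 \right)} \right)} = \frac{108}{1 + 2 \left(-2\right)^{2}} = \frac{108}{1 + 2 \cdot 4} = \frac{108}{1 + 8} = \frac{108}{9} = 108 \cdot \frac{1}{9} = 12$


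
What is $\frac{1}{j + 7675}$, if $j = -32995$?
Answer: $- \frac{1}{25320} \approx -3.9494 \cdot 10^{-5}$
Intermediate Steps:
$\frac{1}{j + 7675} = \frac{1}{-32995 + 7675} = \frac{1}{-25320} = - \frac{1}{25320}$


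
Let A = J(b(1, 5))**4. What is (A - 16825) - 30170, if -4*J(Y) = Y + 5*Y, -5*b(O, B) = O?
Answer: -469949919/10000 ≈ -46995.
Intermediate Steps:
b(O, B) = -O/5
J(Y) = -3*Y/2 (J(Y) = -(Y + 5*Y)/4 = -3*Y/2)
A = 81/10000 (A = (-(-3)/10)**4 = (-3/2*(-1/5))**4 = (3/10)**4 = 81/10000 ≈ 0.0081000)
(A - 16825) - 30170 = (81/10000 - 16825) - 30170 = -168249919/10000 - 30170 = -469949919/10000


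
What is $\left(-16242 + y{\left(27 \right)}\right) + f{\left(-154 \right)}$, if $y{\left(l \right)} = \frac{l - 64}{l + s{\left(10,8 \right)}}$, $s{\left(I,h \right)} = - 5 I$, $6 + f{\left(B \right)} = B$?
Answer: $- \frac{377209}{23} \approx -16400.0$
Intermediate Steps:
$f{\left(B \right)} = -6 + B$
$y{\left(l \right)} = \frac{-64 + l}{-50 + l}$ ($y{\left(l \right)} = \frac{l - 64}{l - 50} = \frac{-64 + l}{l - 50} = \frac{-64 + l}{-50 + l}$)
$\left(-16242 + y{\left(27 \right)}\right) + f{\left(-154 \right)} = \left(-16242 + \frac{-64 + 27}{-50 + 27}\right) - 160 = \left(-16242 + \frac{1}{-23} \left(-37\right)\right) - 160 = \left(-16242 - - \frac{37}{23}\right) - 160 = \left(-16242 + \frac{37}{23}\right) - 160 = - \frac{373529}{23} - 160 = - \frac{377209}{23}$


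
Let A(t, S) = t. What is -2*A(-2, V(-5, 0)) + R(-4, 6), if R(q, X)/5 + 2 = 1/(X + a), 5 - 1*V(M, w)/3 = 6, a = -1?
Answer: -5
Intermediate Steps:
V(M, w) = -3 (V(M, w) = 15 - 3*6 = 15 - 18 = -3)
R(q, X) = -10 + 5/(-1 + X) (R(q, X) = -10 + 5/(X - 1) = -10 + 5/(-1 + X))
-2*A(-2, V(-5, 0)) + R(-4, 6) = -2*(-2) + 5*(3 - 2*6)/(-1 + 6) = 4 + 5*(3 - 12)/5 = 4 + 5*(⅕)*(-9) = 4 - 9 = -5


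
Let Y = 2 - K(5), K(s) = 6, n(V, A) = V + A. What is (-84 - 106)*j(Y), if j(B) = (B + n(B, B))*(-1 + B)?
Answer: -11400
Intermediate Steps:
n(V, A) = A + V
Y = -4 (Y = 2 - 1*6 = 2 - 6 = -4)
j(B) = 3*B*(-1 + B) (j(B) = (B + (B + B))*(-1 + B) = (B + 2*B)*(-1 + B) = (3*B)*(-1 + B) = 3*B*(-1 + B))
(-84 - 106)*j(Y) = (-84 - 106)*(3*(-4)*(-1 - 4)) = -570*(-4)*(-5) = -190*60 = -11400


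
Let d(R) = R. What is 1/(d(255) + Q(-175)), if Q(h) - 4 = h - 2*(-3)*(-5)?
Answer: 1/54 ≈ 0.018519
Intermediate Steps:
Q(h) = -26 + h (Q(h) = 4 + (h - 2*(-3)*(-5)) = 4 + (h + 6*(-5)) = 4 + (h - 30) = 4 + (-30 + h) = -26 + h)
1/(d(255) + Q(-175)) = 1/(255 + (-26 - 175)) = 1/(255 - 201) = 1/54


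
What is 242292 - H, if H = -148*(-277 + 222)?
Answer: 234152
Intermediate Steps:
H = 8140 (H = -148*(-55) = 8140)
242292 - H = 242292 - 1*8140 = 242292 - 8140 = 234152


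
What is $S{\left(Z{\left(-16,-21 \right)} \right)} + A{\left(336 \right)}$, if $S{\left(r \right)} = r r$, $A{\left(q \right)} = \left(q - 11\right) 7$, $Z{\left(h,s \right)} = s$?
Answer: $2716$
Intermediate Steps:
$A{\left(q \right)} = -77 + 7 q$ ($A{\left(q \right)} = \left(-11 + q\right) 7 = -77 + 7 q$)
$S{\left(r \right)} = r^{2}$
$S{\left(Z{\left(-16,-21 \right)} \right)} + A{\left(336 \right)} = \left(-21\right)^{2} + \left(-77 + 7 \cdot 336\right) = 441 + \left(-77 + 2352\right) = 441 + 2275 = 2716$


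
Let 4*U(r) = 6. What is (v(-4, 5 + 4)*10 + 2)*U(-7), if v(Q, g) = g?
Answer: 138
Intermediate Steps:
U(r) = 3/2 (U(r) = (¼)*6 = 3/2)
(v(-4, 5 + 4)*10 + 2)*U(-7) = ((5 + 4)*10 + 2)*(3/2) = (9*10 + 2)*(3/2) = (90 + 2)*(3/2) = 92*(3/2) = 138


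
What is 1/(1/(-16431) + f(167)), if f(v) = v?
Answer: 16431/2743976 ≈ 0.0059880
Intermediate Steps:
1/(1/(-16431) + f(167)) = 1/(1/(-16431) + 167) = 1/(-1/16431 + 167) = 1/(2743976/16431) = 16431/2743976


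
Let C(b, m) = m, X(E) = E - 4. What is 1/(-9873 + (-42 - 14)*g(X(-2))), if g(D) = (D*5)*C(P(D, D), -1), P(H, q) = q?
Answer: -1/11553 ≈ -8.6558e-5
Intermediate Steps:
X(E) = -4 + E
g(D) = -5*D (g(D) = (D*5)*(-1) = (5*D)*(-1) = -5*D)
1/(-9873 + (-42 - 14)*g(X(-2))) = 1/(-9873 + (-42 - 14)*(-5*(-4 - 2))) = 1/(-9873 - (-280)*(-6)) = 1/(-9873 - 56*30) = 1/(-9873 - 1680) = 1/(-11553) = -1/11553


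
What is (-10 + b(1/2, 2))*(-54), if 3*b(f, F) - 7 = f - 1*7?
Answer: 531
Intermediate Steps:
b(f, F) = f/3 (b(f, F) = 7/3 + (f - 1*7)/3 = 7/3 + (f - 7)/3 = 7/3 + (-7 + f)/3 = 7/3 + (-7/3 + f/3) = f/3)
(-10 + b(1/2, 2))*(-54) = (-10 + (1/3)/2)*(-54) = (-10 + (1/3)*(1/2))*(-54) = (-10 + 1/6)*(-54) = -59/6*(-54) = 531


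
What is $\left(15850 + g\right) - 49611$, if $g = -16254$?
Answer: $-50015$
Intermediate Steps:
$\left(15850 + g\right) - 49611 = \left(15850 - 16254\right) - 49611 = -404 - 49611 = -50015$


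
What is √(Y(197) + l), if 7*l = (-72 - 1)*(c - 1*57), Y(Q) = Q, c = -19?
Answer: √48489/7 ≈ 31.457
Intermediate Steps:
l = 5548/7 (l = ((-72 - 1)*(-19 - 1*57))/7 = (-73*(-19 - 57))/7 = (-73*(-76))/7 = (⅐)*5548 = 5548/7 ≈ 792.57)
√(Y(197) + l) = √(197 + 5548/7) = √(6927/7) = √48489/7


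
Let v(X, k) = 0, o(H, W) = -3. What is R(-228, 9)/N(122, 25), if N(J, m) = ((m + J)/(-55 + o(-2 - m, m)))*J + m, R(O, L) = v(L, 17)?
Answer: 0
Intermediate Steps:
R(O, L) = 0
N(J, m) = m + J*(-J/58 - m/58) (N(J, m) = ((m + J)/(-55 - 3))*J + m = ((J + m)/(-58))*J + m = ((J + m)*(-1/58))*J + m = (-J/58 - m/58)*J + m = J*(-J/58 - m/58) + m = m + J*(-J/58 - m/58))
R(-228, 9)/N(122, 25) = 0/(25 - 1/58*122² - 1/58*122*25) = 0/(25 - 1/58*14884 - 1525/29) = 0/(25 - 7442/29 - 1525/29) = 0/(-8242/29) = 0*(-29/8242) = 0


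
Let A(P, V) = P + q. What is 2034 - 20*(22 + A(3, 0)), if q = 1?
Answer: 1514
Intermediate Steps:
A(P, V) = 1 + P (A(P, V) = P + 1 = 1 + P)
2034 - 20*(22 + A(3, 0)) = 2034 - 20*(22 + (1 + 3)) = 2034 - 20*(22 + 4) = 2034 - 20*26 = 2034 - 1*520 = 2034 - 520 = 1514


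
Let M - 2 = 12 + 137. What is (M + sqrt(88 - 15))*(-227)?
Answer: -34277 - 227*sqrt(73) ≈ -36217.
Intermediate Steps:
M = 151 (M = 2 + (12 + 137) = 2 + 149 = 151)
(M + sqrt(88 - 15))*(-227) = (151 + sqrt(88 - 15))*(-227) = (151 + sqrt(73))*(-227) = -34277 - 227*sqrt(73)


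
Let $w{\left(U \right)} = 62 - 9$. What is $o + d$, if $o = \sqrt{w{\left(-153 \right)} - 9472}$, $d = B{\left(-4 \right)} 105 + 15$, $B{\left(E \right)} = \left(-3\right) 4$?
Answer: $-1245 + i \sqrt{9419} \approx -1245.0 + 97.052 i$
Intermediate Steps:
$B{\left(E \right)} = -12$
$d = -1245$ ($d = \left(-12\right) 105 + 15 = -1260 + 15 = -1245$)
$w{\left(U \right)} = 53$ ($w{\left(U \right)} = 62 - 9 = 53$)
$o = i \sqrt{9419}$ ($o = \sqrt{53 - 9472} = \sqrt{-9419} = i \sqrt{9419} \approx 97.052 i$)
$o + d = i \sqrt{9419} - 1245 = -1245 + i \sqrt{9419}$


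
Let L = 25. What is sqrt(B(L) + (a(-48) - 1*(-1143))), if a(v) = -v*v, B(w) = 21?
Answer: 2*I*sqrt(285) ≈ 33.764*I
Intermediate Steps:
a(v) = -v**2
sqrt(B(L) + (a(-48) - 1*(-1143))) = sqrt(21 + (-1*(-48)**2 - 1*(-1143))) = sqrt(21 + (-1*2304 + 1143)) = sqrt(21 + (-2304 + 1143)) = sqrt(21 - 1161) = sqrt(-1140) = 2*I*sqrt(285)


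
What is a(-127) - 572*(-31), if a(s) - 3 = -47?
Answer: 17688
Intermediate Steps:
a(s) = -44 (a(s) = 3 - 47 = -44)
a(-127) - 572*(-31) = -44 - 572*(-31) = -44 - 1*(-17732) = -44 + 17732 = 17688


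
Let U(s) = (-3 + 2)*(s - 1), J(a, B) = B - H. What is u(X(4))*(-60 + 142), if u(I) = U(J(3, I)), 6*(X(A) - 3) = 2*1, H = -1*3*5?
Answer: -4264/3 ≈ -1421.3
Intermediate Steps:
H = -15 (H = -3*5 = -15)
J(a, B) = 15 + B (J(a, B) = B - 1*(-15) = B + 15 = 15 + B)
U(s) = 1 - s (U(s) = -(-1 + s) = 1 - s)
X(A) = 10/3 (X(A) = 3 + (2*1)/6 = 3 + (1/6)*2 = 3 + 1/3 = 10/3)
u(I) = -14 - I (u(I) = 1 - (15 + I) = 1 + (-15 - I) = -14 - I)
u(X(4))*(-60 + 142) = (-14 - 1*10/3)*(-60 + 142) = (-14 - 10/3)*82 = -52/3*82 = -4264/3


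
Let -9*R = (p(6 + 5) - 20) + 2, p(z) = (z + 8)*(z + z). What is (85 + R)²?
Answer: 133225/81 ≈ 1644.8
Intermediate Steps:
p(z) = 2*z*(8 + z) (p(z) = (8 + z)*(2*z) = 2*z*(8 + z))
R = -400/9 (R = -((2*(6 + 5)*(8 + (6 + 5)) - 20) + 2)/9 = -((2*11*(8 + 11) - 20) + 2)/9 = -((2*11*19 - 20) + 2)/9 = -((418 - 20) + 2)/9 = -(398 + 2)/9 = -⅑*400 = -400/9 ≈ -44.444)
(85 + R)² = (85 - 400/9)² = (365/9)² = 133225/81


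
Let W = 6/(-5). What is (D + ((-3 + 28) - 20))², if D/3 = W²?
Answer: 54289/625 ≈ 86.862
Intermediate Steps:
W = -6/5 (W = 6*(-⅕) = -6/5 ≈ -1.2000)
D = 108/25 (D = 3*(-6/5)² = 3*(36/25) = 108/25 ≈ 4.3200)
(D + ((-3 + 28) - 20))² = (108/25 + ((-3 + 28) - 20))² = (108/25 + (25 - 20))² = (108/25 + 5)² = (233/25)² = 54289/625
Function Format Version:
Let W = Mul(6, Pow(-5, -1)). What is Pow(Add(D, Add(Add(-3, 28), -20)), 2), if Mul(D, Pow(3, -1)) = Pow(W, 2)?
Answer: Rational(54289, 625) ≈ 86.862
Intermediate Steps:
W = Rational(-6, 5) (W = Mul(6, Rational(-1, 5)) = Rational(-6, 5) ≈ -1.2000)
D = Rational(108, 25) (D = Mul(3, Pow(Rational(-6, 5), 2)) = Mul(3, Rational(36, 25)) = Rational(108, 25) ≈ 4.3200)
Pow(Add(D, Add(Add(-3, 28), -20)), 2) = Pow(Add(Rational(108, 25), Add(Add(-3, 28), -20)), 2) = Pow(Add(Rational(108, 25), Add(25, -20)), 2) = Pow(Add(Rational(108, 25), 5), 2) = Pow(Rational(233, 25), 2) = Rational(54289, 625)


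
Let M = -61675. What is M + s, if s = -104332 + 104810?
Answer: -61197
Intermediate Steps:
s = 478
M + s = -61675 + 478 = -61197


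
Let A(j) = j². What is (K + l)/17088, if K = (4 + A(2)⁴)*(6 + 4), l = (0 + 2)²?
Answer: 217/1424 ≈ 0.15239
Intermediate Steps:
l = 4 (l = 2² = 4)
K = 2600 (K = (4 + (2²)⁴)*(6 + 4) = (4 + 4⁴)*10 = (4 + 256)*10 = 260*10 = 2600)
(K + l)/17088 = (2600 + 4)/17088 = (1/17088)*2604 = 217/1424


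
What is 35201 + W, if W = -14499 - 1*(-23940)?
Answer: 44642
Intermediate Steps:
W = 9441 (W = -14499 + 23940 = 9441)
35201 + W = 35201 + 9441 = 44642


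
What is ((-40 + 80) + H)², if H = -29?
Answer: 121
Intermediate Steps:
((-40 + 80) + H)² = ((-40 + 80) - 29)² = (40 - 29)² = 11² = 121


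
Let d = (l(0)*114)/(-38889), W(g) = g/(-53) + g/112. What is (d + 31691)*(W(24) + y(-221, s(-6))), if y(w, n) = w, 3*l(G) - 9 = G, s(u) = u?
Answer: -22479403718907/3206182 ≈ -7.0113e+6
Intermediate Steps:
l(G) = 3 + G/3
W(g) = -59*g/5936 (W(g) = g*(-1/53) + g*(1/112) = -g/53 + g/112 = -59*g/5936)
d = -38/4321 (d = ((3 + (⅓)*0)*114)/(-38889) = ((3 + 0)*114)*(-1/38889) = (3*114)*(-1/38889) = 342*(-1/38889) = -38/4321 ≈ -0.0087943)
(d + 31691)*(W(24) + y(-221, s(-6))) = (-38/4321 + 31691)*(-59/5936*24 - 221) = 136936773*(-177/742 - 221)/4321 = (136936773/4321)*(-164159/742) = -22479403718907/3206182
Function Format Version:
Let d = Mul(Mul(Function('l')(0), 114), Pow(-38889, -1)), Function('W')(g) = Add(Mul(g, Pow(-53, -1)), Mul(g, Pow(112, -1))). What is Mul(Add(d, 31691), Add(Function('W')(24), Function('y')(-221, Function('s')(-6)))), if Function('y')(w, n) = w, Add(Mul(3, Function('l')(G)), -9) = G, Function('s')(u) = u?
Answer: Rational(-22479403718907, 3206182) ≈ -7.0113e+6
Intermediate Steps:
Function('l')(G) = Add(3, Mul(Rational(1, 3), G))
Function('W')(g) = Mul(Rational(-59, 5936), g) (Function('W')(g) = Add(Mul(g, Rational(-1, 53)), Mul(g, Rational(1, 112))) = Add(Mul(Rational(-1, 53), g), Mul(Rational(1, 112), g)) = Mul(Rational(-59, 5936), g))
d = Rational(-38, 4321) (d = Mul(Mul(Add(3, Mul(Rational(1, 3), 0)), 114), Pow(-38889, -1)) = Mul(Mul(Add(3, 0), 114), Rational(-1, 38889)) = Mul(Mul(3, 114), Rational(-1, 38889)) = Mul(342, Rational(-1, 38889)) = Rational(-38, 4321) ≈ -0.0087943)
Mul(Add(d, 31691), Add(Function('W')(24), Function('y')(-221, Function('s')(-6)))) = Mul(Add(Rational(-38, 4321), 31691), Add(Mul(Rational(-59, 5936), 24), -221)) = Mul(Rational(136936773, 4321), Add(Rational(-177, 742), -221)) = Mul(Rational(136936773, 4321), Rational(-164159, 742)) = Rational(-22479403718907, 3206182)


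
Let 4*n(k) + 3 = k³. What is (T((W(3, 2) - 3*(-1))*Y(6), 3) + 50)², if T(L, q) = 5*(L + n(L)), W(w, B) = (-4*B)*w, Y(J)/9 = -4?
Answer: 4667420560765318225/16 ≈ 2.9171e+17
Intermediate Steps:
n(k) = -¾ + k³/4
Y(J) = -36 (Y(J) = 9*(-4) = -36)
W(w, B) = -4*B*w
T(L, q) = -15/4 + 5*L + 5*L³/4 (T(L, q) = 5*(L + (-¾ + L³/4)) = 5*(-¾ + L + L³/4) = -15/4 + 5*L + 5*L³/4)
(T((W(3, 2) - 3*(-1))*Y(6), 3) + 50)² = ((-15/4 + 5*((-4*2*3 - 3*(-1))*(-36)) + 5*((-4*2*3 - 3*(-1))*(-36))³/4) + 50)² = ((-15/4 + 5*((-24 + 3)*(-36)) + 5*((-24 + 3)*(-36))³/4) + 50)² = ((-15/4 + 5*(-21*(-36)) + 5*(-21*(-36))³/4) + 50)² = ((-15/4 + 5*756 + (5/4)*756³) + 50)² = ((-15/4 + 3780 + (5/4)*432081216) + 50)² = ((-15/4 + 3780 + 540101520) + 50)² = (2160421185/4 + 50)² = (2160421385/4)² = 4667420560765318225/16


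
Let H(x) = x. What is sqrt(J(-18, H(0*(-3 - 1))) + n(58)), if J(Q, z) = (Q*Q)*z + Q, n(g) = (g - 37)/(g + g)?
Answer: I*sqrt(59943)/58 ≈ 4.2213*I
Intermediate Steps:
n(g) = (-37 + g)/(2*g) (n(g) = (-37 + g)/((2*g)) = (-37 + g)*(1/(2*g)) = (-37 + g)/(2*g))
J(Q, z) = Q + z*Q**2 (J(Q, z) = Q**2*z + Q = z*Q**2 + Q = Q + z*Q**2)
sqrt(J(-18, H(0*(-3 - 1))) + n(58)) = sqrt(-18*(1 - 0*(-3 - 1)) + (1/2)*(-37 + 58)/58) = sqrt(-18*(1 - 0*(-4)) + (1/2)*(1/58)*21) = sqrt(-18*(1 - 18*0) + 21/116) = sqrt(-18*(1 + 0) + 21/116) = sqrt(-18*1 + 21/116) = sqrt(-18 + 21/116) = sqrt(-2067/116) = I*sqrt(59943)/58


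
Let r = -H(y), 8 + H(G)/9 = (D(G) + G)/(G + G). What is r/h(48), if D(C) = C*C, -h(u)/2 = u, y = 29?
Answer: 21/32 ≈ 0.65625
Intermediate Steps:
h(u) = -2*u
D(C) = C²
H(G) = -72 + 9*(G + G²)/(2*G) (H(G) = -72 + 9*((G² + G)/(G + G)) = -72 + 9*((G + G²)/((2*G))) = -72 + 9*((G + G²)*(1/(2*G))) = -72 + 9*((G + G²)/(2*G)) = -72 + 9*(G + G²)/(2*G))
r = -63 (r = -(-135/2 + (9/2)*29) = -(-135/2 + 261/2) = -1*63 = -63)
r/h(48) = -63/((-2*48)) = -63/(-96) = -63*(-1/96) = 21/32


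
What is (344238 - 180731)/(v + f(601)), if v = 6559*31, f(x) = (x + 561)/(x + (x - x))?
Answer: 98267707/122201891 ≈ 0.80414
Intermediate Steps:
f(x) = (561 + x)/x (f(x) = (561 + x)/(x + 0) = (561 + x)/x)
v = 203329
(344238 - 180731)/(v + f(601)) = (344238 - 180731)/(203329 + (561 + 601)/601) = 163507/(203329 + (1/601)*1162) = 163507/(203329 + 1162/601) = 163507/(122201891/601) = 163507*(601/122201891) = 98267707/122201891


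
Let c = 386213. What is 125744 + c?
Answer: 511957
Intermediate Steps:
125744 + c = 125744 + 386213 = 511957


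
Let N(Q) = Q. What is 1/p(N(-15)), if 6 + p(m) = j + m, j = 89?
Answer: 1/68 ≈ 0.014706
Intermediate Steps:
p(m) = 83 + m (p(m) = -6 + (89 + m) = 83 + m)
1/p(N(-15)) = 1/(83 - 15) = 1/68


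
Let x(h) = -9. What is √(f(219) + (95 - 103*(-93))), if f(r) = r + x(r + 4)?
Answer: 2*√2471 ≈ 99.418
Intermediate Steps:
f(r) = -9 + r (f(r) = r - 9 = -9 + r)
√(f(219) + (95 - 103*(-93))) = √((-9 + 219) + (95 - 103*(-93))) = √(210 + (95 + 9579)) = √(210 + 9674) = √9884 = 2*√2471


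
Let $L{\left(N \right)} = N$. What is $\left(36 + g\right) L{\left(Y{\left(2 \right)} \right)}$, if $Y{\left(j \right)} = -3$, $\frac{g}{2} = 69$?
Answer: $-522$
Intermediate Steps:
$g = 138$ ($g = 2 \cdot 69 = 138$)
$\left(36 + g\right) L{\left(Y{\left(2 \right)} \right)} = \left(36 + 138\right) \left(-3\right) = 174 \left(-3\right) = -522$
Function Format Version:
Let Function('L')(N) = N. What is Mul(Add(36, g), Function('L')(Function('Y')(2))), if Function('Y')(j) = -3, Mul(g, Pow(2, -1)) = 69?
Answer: -522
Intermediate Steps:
g = 138 (g = Mul(2, 69) = 138)
Mul(Add(36, g), Function('L')(Function('Y')(2))) = Mul(Add(36, 138), -3) = Mul(174, -3) = -522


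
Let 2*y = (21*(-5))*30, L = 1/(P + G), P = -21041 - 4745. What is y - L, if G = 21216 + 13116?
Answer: -13459951/8546 ≈ -1575.0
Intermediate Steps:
G = 34332
P = -25786
L = 1/8546 (L = 1/(-25786 + 34332) = 1/8546 ≈ 0.00011701)
y = -1575 (y = ((21*(-5))*30)/2 = (-105*30)/2 = (½)*(-3150) = -1575)
y - L = -1575 - 1*1/8546 = -1575 - 1/8546 = -13459951/8546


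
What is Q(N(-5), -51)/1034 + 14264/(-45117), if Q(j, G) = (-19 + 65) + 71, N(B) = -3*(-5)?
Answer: -9470287/46650978 ≈ -0.20300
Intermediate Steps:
N(B) = 15
Q(j, G) = 117 (Q(j, G) = 46 + 71 = 117)
Q(N(-5), -51)/1034 + 14264/(-45117) = 117/1034 + 14264/(-45117) = 117*(1/1034) + 14264*(-1/45117) = 117/1034 - 14264/45117 = -9470287/46650978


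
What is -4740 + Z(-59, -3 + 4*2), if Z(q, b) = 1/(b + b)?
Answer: -47399/10 ≈ -4739.9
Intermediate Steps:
Z(q, b) = 1/(2*b)
-4740 + Z(-59, -3 + 4*2) = -4740 + 1/(2*(-3 + 4*2)) = -4740 + 1/(2*(-3 + 8)) = -4740 + (½)/5 = -4740 + (½)*(⅕) = -4740 + ⅒ = -47399/10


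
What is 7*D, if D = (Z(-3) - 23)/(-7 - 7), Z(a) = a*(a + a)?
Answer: 5/2 ≈ 2.5000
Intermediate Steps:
Z(a) = 2*a**2 (Z(a) = a*(2*a) = 2*a**2)
D = 5/14 (D = (2*(-3)**2 - 23)/(-7 - 7) = (2*9 - 23)/(-14) = (18 - 23)*(-1/14) = -5*(-1/14) = 5/14 ≈ 0.35714)
7*D = 7*(5/14) = 5/2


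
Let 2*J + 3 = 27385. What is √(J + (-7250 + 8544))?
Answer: 9*√185 ≈ 122.41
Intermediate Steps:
J = 13691 (J = -3/2 + (½)*27385 = -3/2 + 27385/2 = 13691)
√(J + (-7250 + 8544)) = √(13691 + (-7250 + 8544)) = √(13691 + 1294) = √14985 = 9*√185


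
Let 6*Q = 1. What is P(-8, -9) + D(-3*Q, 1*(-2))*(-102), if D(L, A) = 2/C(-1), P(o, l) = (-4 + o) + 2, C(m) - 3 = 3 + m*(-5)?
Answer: -314/11 ≈ -28.545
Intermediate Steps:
C(m) = 6 - 5*m (C(m) = 3 + (3 + m*(-5)) = 3 + (3 - 5*m) = 6 - 5*m)
Q = ⅙ (Q = (⅙)*1 = ⅙ ≈ 0.16667)
P(o, l) = -2 + o
D(L, A) = 2/11 (D(L, A) = 2/(6 - 5*(-1)) = 2/(6 + 5) = 2/11)
P(-8, -9) + D(-3*Q, 1*(-2))*(-102) = (-2 - 8) + (2/11)*(-102) = -10 - 204/11 = -314/11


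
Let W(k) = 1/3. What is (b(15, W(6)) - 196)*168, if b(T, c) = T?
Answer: -30408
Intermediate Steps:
W(k) = ⅓
(b(15, W(6)) - 196)*168 = (15 - 196)*168 = -181*168 = -30408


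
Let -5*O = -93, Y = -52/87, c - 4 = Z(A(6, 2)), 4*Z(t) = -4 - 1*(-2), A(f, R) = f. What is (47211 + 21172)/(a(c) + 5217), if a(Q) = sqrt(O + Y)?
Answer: 155188038285/11839425884 - 68383*sqrt(3406485)/11839425884 ≈ 13.097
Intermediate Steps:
Z(t) = -1/2 (Z(t) = (-4 - 1*(-2))/4 = (-4 + 2)/4 = (1/4)*(-2) = -1/2)
c = 7/2 (c = 4 - 1/2 = 7/2 ≈ 3.5000)
Y = -52/87 (Y = -52*1/87 = -52/87 ≈ -0.59770)
O = 93/5 (O = -1/5*(-93) = 93/5 ≈ 18.600)
a(Q) = sqrt(3406485)/435 (a(Q) = sqrt(93/5 - 52/87) = sqrt(7831/435) = sqrt(3406485)/435)
(47211 + 21172)/(a(c) + 5217) = (47211 + 21172)/(sqrt(3406485)/435 + 5217) = 68383/(5217 + sqrt(3406485)/435)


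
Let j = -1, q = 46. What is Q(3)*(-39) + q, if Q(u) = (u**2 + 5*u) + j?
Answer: -851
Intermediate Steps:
Q(u) = -1 + u**2 + 5*u (Q(u) = (u**2 + 5*u) - 1 = -1 + u**2 + 5*u)
Q(3)*(-39) + q = (-1 + 3**2 + 5*3)*(-39) + 46 = (-1 + 9 + 15)*(-39) + 46 = 23*(-39) + 46 = -897 + 46 = -851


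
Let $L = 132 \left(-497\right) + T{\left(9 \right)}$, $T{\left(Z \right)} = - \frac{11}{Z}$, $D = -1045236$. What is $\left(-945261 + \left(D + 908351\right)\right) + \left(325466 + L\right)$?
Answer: $- \frac{7400567}{9} \approx -8.2229 \cdot 10^{5}$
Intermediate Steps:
$L = - \frac{590447}{9}$ ($L = 132 \left(-497\right) - \frac{11}{9} = -65604 - \frac{11}{9} = - \frac{590447}{9} \approx -65605.0$)
$\left(-945261 + \left(D + 908351\right)\right) + \left(325466 + L\right) = \left(-945261 + \left(-1045236 + 908351\right)\right) + \left(325466 - \frac{590447}{9}\right) = \left(-945261 - 136885\right) + \frac{2338747}{9} = -1082146 + \frac{2338747}{9} = - \frac{7400567}{9}$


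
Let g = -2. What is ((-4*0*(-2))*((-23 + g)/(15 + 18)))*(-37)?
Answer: 0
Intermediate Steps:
((-4*0*(-2))*((-23 + g)/(15 + 18)))*(-37) = ((-4*0*(-2))*((-23 - 2)/(15 + 18)))*(-37) = ((0*(-2))*(-25/33))*(-37) = (0*(-25*1/33))*(-37) = (0*(-25/33))*(-37) = 0*(-37) = 0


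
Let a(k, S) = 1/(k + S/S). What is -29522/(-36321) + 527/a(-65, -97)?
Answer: -1225005166/36321 ≈ -33727.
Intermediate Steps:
a(k, S) = 1/(1 + k) (a(k, S) = 1/(k + 1) = 1/(1 + k))
-29522/(-36321) + 527/a(-65, -97) = -29522/(-36321) + 527/(1/(1 - 65)) = -29522*(-1/36321) + 527/(1/(-64)) = 29522/36321 + 527/(-1/64) = 29522/36321 + 527*(-64) = 29522/36321 - 33728 = -1225005166/36321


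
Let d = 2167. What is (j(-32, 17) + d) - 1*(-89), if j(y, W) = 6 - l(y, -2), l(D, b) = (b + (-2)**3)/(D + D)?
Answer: 72379/32 ≈ 2261.8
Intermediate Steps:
l(D, b) = (-8 + b)/(2*D) (l(D, b) = (b - 8)/((2*D)) = (-8 + b)*(1/(2*D)) = (-8 + b)/(2*D))
j(y, W) = 6 + 5/y (j(y, W) = 6 - (-8 - 2)/(2*y) = 6 - (-10)/(2*y) = 6 - (-5)/y = 6 + 5/y)
(j(-32, 17) + d) - 1*(-89) = ((6 + 5/(-32)) + 2167) - 1*(-89) = ((6 + 5*(-1/32)) + 2167) + 89 = ((6 - 5/32) + 2167) + 89 = (187/32 + 2167) + 89 = 69531/32 + 89 = 72379/32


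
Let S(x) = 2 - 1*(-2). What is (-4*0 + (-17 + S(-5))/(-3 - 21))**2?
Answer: 169/576 ≈ 0.29340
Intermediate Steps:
S(x) = 4 (S(x) = 2 + 2 = 4)
(-4*0 + (-17 + S(-5))/(-3 - 21))**2 = (-4*0 + (-17 + 4)/(-3 - 21))**2 = (0 - 13/(-24))**2 = (0 - 13*(-1/24))**2 = (0 + 13/24)**2 = (13/24)**2 = 169/576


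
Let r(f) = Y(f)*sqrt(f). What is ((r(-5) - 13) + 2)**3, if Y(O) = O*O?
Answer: 101794 - 69050*I*sqrt(5) ≈ 1.0179e+5 - 1.544e+5*I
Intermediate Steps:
Y(O) = O**2
r(f) = f**(5/2) (r(f) = f**2*sqrt(f) = f**(5/2))
((r(-5) - 13) + 2)**3 = (((-5)**(5/2) - 13) + 2)**3 = ((25*I*sqrt(5) - 13) + 2)**3 = ((-13 + 25*I*sqrt(5)) + 2)**3 = (-11 + 25*I*sqrt(5))**3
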